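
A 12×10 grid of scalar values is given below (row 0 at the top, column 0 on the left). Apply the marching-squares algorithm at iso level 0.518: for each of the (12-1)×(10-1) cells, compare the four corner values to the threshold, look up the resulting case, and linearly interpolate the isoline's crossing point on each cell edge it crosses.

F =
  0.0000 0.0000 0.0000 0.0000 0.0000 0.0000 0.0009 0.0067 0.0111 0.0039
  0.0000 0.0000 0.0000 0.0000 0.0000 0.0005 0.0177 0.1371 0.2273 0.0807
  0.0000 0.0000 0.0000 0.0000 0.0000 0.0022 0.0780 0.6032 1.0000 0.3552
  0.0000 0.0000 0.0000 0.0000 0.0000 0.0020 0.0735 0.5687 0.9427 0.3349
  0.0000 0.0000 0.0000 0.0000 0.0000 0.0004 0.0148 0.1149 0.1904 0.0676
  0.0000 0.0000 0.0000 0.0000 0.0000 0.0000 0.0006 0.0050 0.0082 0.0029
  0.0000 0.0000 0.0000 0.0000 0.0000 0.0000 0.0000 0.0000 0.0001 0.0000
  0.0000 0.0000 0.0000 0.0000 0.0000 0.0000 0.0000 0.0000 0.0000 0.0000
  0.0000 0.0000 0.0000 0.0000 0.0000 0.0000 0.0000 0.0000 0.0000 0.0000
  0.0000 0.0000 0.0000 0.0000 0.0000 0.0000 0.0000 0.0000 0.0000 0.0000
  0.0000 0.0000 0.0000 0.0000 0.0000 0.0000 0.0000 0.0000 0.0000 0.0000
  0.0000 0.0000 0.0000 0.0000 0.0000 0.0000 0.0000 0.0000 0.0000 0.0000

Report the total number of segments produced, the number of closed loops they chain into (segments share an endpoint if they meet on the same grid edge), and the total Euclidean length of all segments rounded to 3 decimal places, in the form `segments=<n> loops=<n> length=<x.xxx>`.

segments=8 loops=1 length=6.461

cell (1,6): code 0100 → (1.817,7.000)–(2.000,6.838)
cell (1,7): code 1100 → (1.376,8.000)–(1.817,7.000)
cell (1,8): code 1000 → (2.000,8.748)–(1.376,8.000)
cell (2,6): code 0110 → (2.000,6.838)–(3.000,6.898)
cell (2,8): code 1001 → (3.000,8.699)–(2.000,8.748)
cell (3,6): code 0010 → (3.000,6.898)–(3.112,7.000)
cell (3,7): code 0011 → (3.112,7.000)–(3.565,8.000)
cell (3,8): code 0001 → (3.565,8.000)–(3.000,8.699)
total: 8 segments, chained into 1 closed loop(s), length Σ = 6.461481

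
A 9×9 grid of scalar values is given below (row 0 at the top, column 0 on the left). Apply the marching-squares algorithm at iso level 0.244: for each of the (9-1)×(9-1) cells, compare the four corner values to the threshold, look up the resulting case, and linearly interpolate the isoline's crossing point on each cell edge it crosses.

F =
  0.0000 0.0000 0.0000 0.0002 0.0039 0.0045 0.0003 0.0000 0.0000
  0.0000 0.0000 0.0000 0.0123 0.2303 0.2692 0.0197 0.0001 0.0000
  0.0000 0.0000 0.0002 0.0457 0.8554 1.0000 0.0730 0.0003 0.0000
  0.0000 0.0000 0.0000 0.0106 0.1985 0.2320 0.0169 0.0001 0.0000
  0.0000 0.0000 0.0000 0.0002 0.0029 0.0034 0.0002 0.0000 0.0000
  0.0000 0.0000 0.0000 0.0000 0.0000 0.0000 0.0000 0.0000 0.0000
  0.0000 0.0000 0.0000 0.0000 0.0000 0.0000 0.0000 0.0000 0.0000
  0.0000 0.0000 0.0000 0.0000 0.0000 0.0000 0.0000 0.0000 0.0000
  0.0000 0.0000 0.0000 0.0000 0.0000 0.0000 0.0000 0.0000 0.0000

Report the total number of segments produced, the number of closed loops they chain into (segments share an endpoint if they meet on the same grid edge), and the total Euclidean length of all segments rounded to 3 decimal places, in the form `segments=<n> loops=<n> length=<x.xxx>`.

cell (0,4): code 0100 → (0.905,5.000)–(1.000,4.352)
cell (0,5): code 1000 → (1.000,5.101)–(0.905,5.000)
cell (1,3): code 0100 → (1.022,4.000)–(2.000,3.245)
cell (1,4): code 1110 → (1.000,4.352)–(1.022,4.000)
cell (1,5): code 1001 → (2.000,5.816)–(1.000,5.101)
cell (2,3): code 0010 → (2.000,3.245)–(2.931,4.000)
cell (2,4): code 0011 → (2.931,4.000)–(2.984,5.000)
cell (2,5): code 0001 → (2.984,5.000)–(2.000,5.816)
total: 8 segments, chained into 1 closed loop(s), length Σ = 7.089394

segments=8 loops=1 length=7.089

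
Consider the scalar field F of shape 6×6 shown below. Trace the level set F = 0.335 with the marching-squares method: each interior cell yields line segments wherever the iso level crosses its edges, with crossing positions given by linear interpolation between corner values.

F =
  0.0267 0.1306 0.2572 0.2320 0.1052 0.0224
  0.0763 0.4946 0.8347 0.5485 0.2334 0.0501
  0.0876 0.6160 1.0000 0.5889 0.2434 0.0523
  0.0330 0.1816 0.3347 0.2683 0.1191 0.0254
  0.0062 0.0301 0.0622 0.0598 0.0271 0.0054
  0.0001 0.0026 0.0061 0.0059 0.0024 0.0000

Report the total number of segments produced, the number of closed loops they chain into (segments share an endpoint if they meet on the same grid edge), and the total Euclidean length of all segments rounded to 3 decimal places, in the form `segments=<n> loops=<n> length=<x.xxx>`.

segments=10 loops=1 length=9.655

cell (0,0): code 0100 → (0.562,1.000)–(1.000,0.618)
cell (0,1): code 1100 → (0.135,2.000)–(0.562,1.000)
cell (0,2): code 1100 → (0.325,3.000)–(0.135,2.000)
cell (0,3): code 1000 → (1.000,3.678)–(0.325,3.000)
cell (1,0): code 0110 → (1.000,0.618)–(2.000,0.468)
cell (1,3): code 1001 → (2.000,3.735)–(1.000,3.678)
cell (2,0): code 0010 → (2.000,0.468)–(2.647,1.000)
cell (2,1): code 0011 → (2.647,1.000)–(3.000,2.000)
cell (2,2): code 0011 → (3.000,2.000)–(2.792,3.000)
cell (2,3): code 0001 → (2.792,3.000)–(2.000,3.735)
total: 10 segments, chained into 1 closed loop(s), length Σ = 9.654976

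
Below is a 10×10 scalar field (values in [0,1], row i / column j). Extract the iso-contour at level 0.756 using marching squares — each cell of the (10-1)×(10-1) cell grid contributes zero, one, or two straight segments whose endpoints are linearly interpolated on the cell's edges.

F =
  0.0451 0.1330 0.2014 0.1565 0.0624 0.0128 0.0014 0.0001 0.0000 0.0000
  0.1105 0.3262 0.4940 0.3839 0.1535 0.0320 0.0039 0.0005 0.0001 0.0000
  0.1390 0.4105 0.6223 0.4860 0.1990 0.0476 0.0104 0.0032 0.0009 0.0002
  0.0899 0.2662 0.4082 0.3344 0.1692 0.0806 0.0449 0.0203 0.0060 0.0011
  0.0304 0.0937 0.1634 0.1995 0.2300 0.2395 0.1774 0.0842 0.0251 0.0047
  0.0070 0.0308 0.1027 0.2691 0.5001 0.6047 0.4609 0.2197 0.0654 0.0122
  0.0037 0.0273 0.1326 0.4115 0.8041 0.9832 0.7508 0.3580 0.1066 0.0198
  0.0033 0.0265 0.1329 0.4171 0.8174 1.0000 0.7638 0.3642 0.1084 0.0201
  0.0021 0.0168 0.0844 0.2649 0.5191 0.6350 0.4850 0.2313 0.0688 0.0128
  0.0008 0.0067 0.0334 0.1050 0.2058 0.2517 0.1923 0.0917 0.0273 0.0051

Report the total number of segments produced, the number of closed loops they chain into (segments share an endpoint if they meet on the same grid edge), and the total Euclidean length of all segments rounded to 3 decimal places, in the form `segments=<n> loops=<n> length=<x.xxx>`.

cell (5,3): code 0100 → (5.842,4.000)–(6.000,3.877)
cell (5,4): code 1100 → (5.400,5.000)–(5.842,4.000)
cell (5,5): code 1000 → (6.000,5.978)–(5.400,5.000)
cell (6,3): code 0110 → (6.000,3.877)–(7.000,3.847)
cell (6,5): code 1101 → (6.400,6.000)–(6.000,5.978)
cell (6,6): code 1000 → (7.000,6.020)–(6.400,6.000)
cell (7,3): code 0010 → (7.000,3.847)–(7.206,4.000)
cell (7,4): code 0011 → (7.206,4.000)–(7.668,5.000)
cell (7,5): code 0011 → (7.668,5.000)–(7.028,6.000)
cell (7,6): code 0001 → (7.028,6.000)–(7.000,6.020)
total: 10 segments, chained into 1 closed loop(s), length Σ = 7.022272

segments=10 loops=1 length=7.022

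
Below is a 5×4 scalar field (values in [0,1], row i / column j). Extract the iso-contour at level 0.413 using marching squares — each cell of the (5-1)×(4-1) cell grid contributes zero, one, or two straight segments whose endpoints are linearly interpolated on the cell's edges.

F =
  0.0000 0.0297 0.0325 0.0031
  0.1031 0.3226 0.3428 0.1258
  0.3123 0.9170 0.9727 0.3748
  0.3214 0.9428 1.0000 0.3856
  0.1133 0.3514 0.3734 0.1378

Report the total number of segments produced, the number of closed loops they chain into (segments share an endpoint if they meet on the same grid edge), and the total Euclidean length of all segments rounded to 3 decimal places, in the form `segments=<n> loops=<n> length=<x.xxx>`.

cell (1,0): code 0100 → (1.152,1.000)–(2.000,0.167)
cell (1,1): code 1100 → (1.111,2.000)–(1.152,1.000)
cell (1,2): code 1000 → (2.000,2.936)–(1.111,2.000)
cell (2,0): code 0110 → (2.000,0.167)–(3.000,0.147)
cell (2,2): code 1001 → (3.000,2.955)–(2.000,2.936)
cell (3,0): code 0010 → (3.000,0.147)–(3.896,1.000)
cell (3,1): code 0011 → (3.896,1.000)–(3.937,2.000)
cell (3,2): code 0001 → (3.937,2.000)–(3.000,2.955)
total: 8 segments, chained into 1 closed loop(s), length Σ = 9.056427

segments=8 loops=1 length=9.056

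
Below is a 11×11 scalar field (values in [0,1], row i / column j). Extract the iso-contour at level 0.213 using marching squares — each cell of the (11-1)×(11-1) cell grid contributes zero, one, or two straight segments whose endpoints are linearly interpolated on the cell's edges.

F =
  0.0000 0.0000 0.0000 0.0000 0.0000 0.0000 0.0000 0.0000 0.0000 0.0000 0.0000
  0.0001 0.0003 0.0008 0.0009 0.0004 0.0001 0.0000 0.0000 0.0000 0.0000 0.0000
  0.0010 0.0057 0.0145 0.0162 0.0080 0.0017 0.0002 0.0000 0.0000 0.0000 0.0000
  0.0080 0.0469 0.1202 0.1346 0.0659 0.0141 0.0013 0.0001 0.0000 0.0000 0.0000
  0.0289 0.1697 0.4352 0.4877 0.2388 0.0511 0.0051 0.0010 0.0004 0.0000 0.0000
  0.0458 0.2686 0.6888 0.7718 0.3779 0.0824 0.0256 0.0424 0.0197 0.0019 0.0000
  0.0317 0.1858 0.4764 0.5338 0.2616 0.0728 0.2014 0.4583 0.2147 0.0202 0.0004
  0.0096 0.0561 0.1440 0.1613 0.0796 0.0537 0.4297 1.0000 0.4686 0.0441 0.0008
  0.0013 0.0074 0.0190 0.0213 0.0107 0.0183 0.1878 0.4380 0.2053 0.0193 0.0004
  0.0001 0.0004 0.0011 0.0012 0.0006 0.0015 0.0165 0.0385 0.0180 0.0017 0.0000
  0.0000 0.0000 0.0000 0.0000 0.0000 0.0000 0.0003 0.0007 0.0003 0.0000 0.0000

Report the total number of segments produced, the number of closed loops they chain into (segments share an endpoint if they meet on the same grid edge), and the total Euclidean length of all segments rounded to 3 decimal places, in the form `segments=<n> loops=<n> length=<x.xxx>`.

cell (3,1): code 0100 → (3.295,2.000)–(4.000,1.163)
cell (3,2): code 1100 → (3.222,3.000)–(3.295,2.000)
cell (3,3): code 1100 → (3.851,4.000)–(3.222,3.000)
cell (3,4): code 1000 → (4.000,4.137)–(3.851,4.000)
cell (4,0): code 0100 → (4.438,1.000)–(5.000,0.750)
cell (4,1): code 1110 → (4.000,1.163)–(4.438,1.000)
cell (4,4): code 1001 → (5.000,4.558)–(4.000,4.137)
cell (5,0): code 0010 → (5.000,0.750)–(5.671,1.000)
cell (5,1): code 0111 → (5.671,1.000)–(6.000,1.094)
cell (5,4): code 1001 → (6.000,4.257)–(5.000,4.558)
cell (5,6): code 0100 → (5.410,7.000)–(6.000,6.045)
cell (5,7): code 1100 → (5.991,8.000)–(5.410,7.000)
cell (5,8): code 1000 → (6.000,8.009)–(5.991,8.000)
cell (6,1): code 0010 → (6.000,1.094)–(6.792,2.000)
cell (6,2): code 0011 → (6.792,2.000)–(6.861,3.000)
cell (6,3): code 0011 → (6.861,3.000)–(6.267,4.000)
cell (6,4): code 0001 → (6.267,4.000)–(6.000,4.257)
cell (6,5): code 0100 → (6.051,6.000)–(7.000,5.424)
cell (6,6): code 1110 → (6.000,6.045)–(6.051,6.000)
cell (6,8): code 1001 → (7.000,8.602)–(6.000,8.009)
cell (7,5): code 0010 → (7.000,5.424)–(7.896,6.000)
cell (7,6): code 0111 → (7.896,6.000)–(8.000,6.101)
cell (7,7): code 1011 → (8.000,7.967)–(7.971,8.000)
cell (7,8): code 0001 → (7.971,8.000)–(7.000,8.602)
cell (8,6): code 0010 → (8.000,6.101)–(8.563,7.000)
cell (8,7): code 0001 → (8.563,7.000)–(8.000,7.967)
total: 26 segments, chained into 2 closed loop(s), length Σ = 20.700119

segments=26 loops=2 length=20.700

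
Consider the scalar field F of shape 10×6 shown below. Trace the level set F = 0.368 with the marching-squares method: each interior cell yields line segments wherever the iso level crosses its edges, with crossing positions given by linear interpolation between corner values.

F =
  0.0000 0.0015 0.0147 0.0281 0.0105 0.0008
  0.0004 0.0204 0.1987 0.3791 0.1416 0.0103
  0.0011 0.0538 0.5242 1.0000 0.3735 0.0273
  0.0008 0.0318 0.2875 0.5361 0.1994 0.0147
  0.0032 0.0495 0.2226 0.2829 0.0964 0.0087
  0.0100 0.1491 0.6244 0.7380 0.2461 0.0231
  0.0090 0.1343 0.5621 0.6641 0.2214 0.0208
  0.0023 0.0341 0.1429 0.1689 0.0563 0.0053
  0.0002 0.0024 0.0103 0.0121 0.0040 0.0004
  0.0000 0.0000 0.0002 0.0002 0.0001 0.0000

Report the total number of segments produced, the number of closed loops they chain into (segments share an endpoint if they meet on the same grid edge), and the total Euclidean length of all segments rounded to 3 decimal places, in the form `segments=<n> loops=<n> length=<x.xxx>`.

segments=20 loops=2 length=14.807

cell (0,2): code 0100 → (0.968,3.000)–(1.000,2.938)
cell (0,3): code 1000 → (1.000,3.047)–(0.968,3.000)
cell (1,1): code 0100 → (1.520,2.000)–(2.000,1.668)
cell (1,2): code 1110 → (1.000,2.938)–(1.520,2.000)
cell (1,3): code 1101 → (1.976,4.000)–(1.000,3.047)
cell (1,4): code 1000 → (2.000,4.016)–(1.976,4.000)
cell (2,1): code 0010 → (2.000,1.668)–(2.660,2.000)
cell (2,2): code 0111 → (2.660,2.000)–(3.000,2.324)
cell (2,3): code 1011 → (3.000,3.499)–(2.032,4.000)
cell (2,4): code 0001 → (2.032,4.000)–(2.000,4.016)
cell (3,2): code 0010 → (3.000,2.324)–(3.664,3.000)
cell (3,3): code 0001 → (3.664,3.000)–(3.000,3.499)
cell (4,1): code 0100 → (4.362,2.000)–(5.000,1.461)
cell (4,2): code 1100 → (4.187,3.000)–(4.362,2.000)
cell (4,3): code 1000 → (5.000,3.752)–(4.187,3.000)
cell (5,1): code 0110 → (5.000,1.461)–(6.000,1.546)
cell (5,3): code 1001 → (6.000,3.669)–(5.000,3.752)
cell (6,1): code 0010 → (6.000,1.546)–(6.463,2.000)
cell (6,2): code 0011 → (6.463,2.000)–(6.598,3.000)
cell (6,3): code 0001 → (6.598,3.000)–(6.000,3.669)
total: 20 segments, chained into 2 closed loop(s), length Σ = 14.807369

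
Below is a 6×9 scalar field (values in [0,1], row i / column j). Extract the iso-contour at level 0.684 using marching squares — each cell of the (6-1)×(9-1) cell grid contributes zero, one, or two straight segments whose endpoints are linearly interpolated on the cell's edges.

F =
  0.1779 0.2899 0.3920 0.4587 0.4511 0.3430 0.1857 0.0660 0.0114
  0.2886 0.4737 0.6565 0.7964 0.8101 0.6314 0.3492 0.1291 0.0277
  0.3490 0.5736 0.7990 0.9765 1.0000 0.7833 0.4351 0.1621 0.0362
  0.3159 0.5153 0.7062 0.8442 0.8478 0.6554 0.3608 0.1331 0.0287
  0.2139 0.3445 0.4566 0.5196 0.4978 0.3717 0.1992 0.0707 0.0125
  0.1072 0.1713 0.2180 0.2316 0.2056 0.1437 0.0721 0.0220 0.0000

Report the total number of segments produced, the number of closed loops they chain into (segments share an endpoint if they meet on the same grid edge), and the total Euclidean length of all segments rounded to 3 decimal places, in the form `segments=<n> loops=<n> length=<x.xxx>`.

cell (0,2): code 0100 → (0.667,3.000)–(1.000,2.197)
cell (0,3): code 1100 → (0.649,4.000)–(0.667,3.000)
cell (0,4): code 1000 → (1.000,4.706)–(0.649,4.000)
cell (1,1): code 0100 → (1.193,2.000)–(2.000,1.490)
cell (1,2): code 1110 → (1.000,2.197)–(1.193,2.000)
cell (1,4): code 1101 → (1.346,5.000)–(1.000,4.706)
cell (1,5): code 1000 → (2.000,5.285)–(1.346,5.000)
cell (2,1): code 0110 → (2.000,1.490)–(3.000,1.884)
cell (2,4): code 1011 → (3.000,4.851)–(2.776,5.000)
cell (2,5): code 0001 → (2.776,5.000)–(2.000,5.285)
cell (3,1): code 0010 → (3.000,1.884)–(3.089,2.000)
cell (3,2): code 0011 → (3.089,2.000)–(3.494,3.000)
cell (3,3): code 0011 → (3.494,3.000)–(3.468,4.000)
cell (3,4): code 0001 → (3.468,4.000)–(3.000,4.851)
total: 14 segments, chained into 1 closed loop(s), length Σ = 10.423375

segments=14 loops=1 length=10.423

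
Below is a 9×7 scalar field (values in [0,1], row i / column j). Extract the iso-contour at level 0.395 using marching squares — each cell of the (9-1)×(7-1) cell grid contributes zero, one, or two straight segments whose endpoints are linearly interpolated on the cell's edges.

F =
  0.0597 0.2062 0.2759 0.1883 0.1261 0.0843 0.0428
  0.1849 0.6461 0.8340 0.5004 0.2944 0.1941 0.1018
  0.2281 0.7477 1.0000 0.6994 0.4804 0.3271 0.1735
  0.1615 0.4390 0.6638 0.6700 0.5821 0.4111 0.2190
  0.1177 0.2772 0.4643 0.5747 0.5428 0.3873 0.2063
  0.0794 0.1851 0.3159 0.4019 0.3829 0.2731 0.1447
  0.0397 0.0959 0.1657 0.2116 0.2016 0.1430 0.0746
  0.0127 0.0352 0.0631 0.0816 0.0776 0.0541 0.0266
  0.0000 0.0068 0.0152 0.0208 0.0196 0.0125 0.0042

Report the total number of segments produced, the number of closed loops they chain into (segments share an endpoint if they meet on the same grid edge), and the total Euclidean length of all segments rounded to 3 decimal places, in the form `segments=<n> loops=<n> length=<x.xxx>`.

cell (0,0): code 0100 → (0.429,1.000)–(1.000,0.456)
cell (0,1): code 1100 → (0.213,2.000)–(0.429,1.000)
cell (0,2): code 1100 → (0.662,3.000)–(0.213,2.000)
cell (0,3): code 1000 → (1.000,3.512)–(0.662,3.000)
cell (1,0): code 0110 → (1.000,0.456)–(2.000,0.321)
cell (1,3): code 1101 → (1.541,4.000)–(1.000,3.512)
cell (1,4): code 1000 → (2.000,4.557)–(1.541,4.000)
cell (2,0): code 0110 → (2.000,0.321)–(3.000,0.841)
cell (2,4): code 1101 → (2.808,5.000)–(2.000,4.557)
cell (2,5): code 1000 → (3.000,5.084)–(2.808,5.000)
cell (3,0): code 0010 → (3.000,0.841)–(3.272,1.000)
cell (3,1): code 0111 → (3.272,1.000)–(4.000,1.630)
cell (3,4): code 1011 → (4.000,4.950)–(3.676,5.000)
cell (3,5): code 0001 → (3.676,5.000)–(3.000,5.084)
cell (4,1): code 0010 → (4.000,1.630)–(4.467,2.000)
cell (4,2): code 0111 → (4.467,2.000)–(5.000,2.920)
cell (4,3): code 1011 → (5.000,3.363)–(4.924,4.000)
cell (4,4): code 0001 → (4.924,4.000)–(4.000,4.950)
cell (5,2): code 0010 → (5.000,2.920)–(5.036,3.000)
cell (5,3): code 0001 → (5.036,3.000)–(5.000,3.363)
total: 20 segments, chained into 1 closed loop(s), length Σ = 14.604277

segments=20 loops=1 length=14.604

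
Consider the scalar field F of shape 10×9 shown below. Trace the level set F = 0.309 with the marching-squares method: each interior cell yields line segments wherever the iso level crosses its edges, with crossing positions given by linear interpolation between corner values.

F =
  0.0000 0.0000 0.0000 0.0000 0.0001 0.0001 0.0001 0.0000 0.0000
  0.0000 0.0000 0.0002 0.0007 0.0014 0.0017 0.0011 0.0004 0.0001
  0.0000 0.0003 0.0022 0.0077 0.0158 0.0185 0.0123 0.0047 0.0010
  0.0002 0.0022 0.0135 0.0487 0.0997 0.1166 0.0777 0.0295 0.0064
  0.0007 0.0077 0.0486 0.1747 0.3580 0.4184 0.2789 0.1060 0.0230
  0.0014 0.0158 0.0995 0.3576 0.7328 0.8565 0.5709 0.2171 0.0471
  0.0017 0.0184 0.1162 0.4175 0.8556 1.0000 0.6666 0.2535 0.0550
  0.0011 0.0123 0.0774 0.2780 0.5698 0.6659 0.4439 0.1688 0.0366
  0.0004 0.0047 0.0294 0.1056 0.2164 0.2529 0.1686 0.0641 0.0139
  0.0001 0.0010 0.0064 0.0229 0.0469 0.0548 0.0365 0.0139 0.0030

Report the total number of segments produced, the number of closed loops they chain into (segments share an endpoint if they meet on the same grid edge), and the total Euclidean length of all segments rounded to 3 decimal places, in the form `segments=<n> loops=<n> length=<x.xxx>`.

segments=16 loops=1 length=13.094

cell (3,3): code 0100 → (3.810,4.000)–(4.000,3.733)
cell (3,4): code 1100 → (3.638,5.000)–(3.810,4.000)
cell (3,5): code 1000 → (4.000,5.784)–(3.638,5.000)
cell (4,2): code 0100 → (4.734,3.000)–(5.000,2.812)
cell (4,3): code 1110 → (4.000,3.733)–(4.734,3.000)
cell (4,5): code 1101 → (4.103,6.000)–(4.000,5.784)
cell (4,6): code 1000 → (5.000,6.740)–(4.103,6.000)
cell (5,2): code 0110 → (5.000,2.812)–(6.000,2.640)
cell (5,6): code 1001 → (6.000,6.866)–(5.000,6.740)
cell (6,2): code 0010 → (6.000,2.640)–(6.778,3.000)
cell (6,3): code 0111 → (6.778,3.000)–(7.000,3.106)
cell (6,6): code 1001 → (7.000,6.490)–(6.000,6.866)
cell (7,3): code 0010 → (7.000,3.106)–(7.738,4.000)
cell (7,4): code 0011 → (7.738,4.000)–(7.864,5.000)
cell (7,5): code 0011 → (7.864,5.000)–(7.490,6.000)
cell (7,6): code 0001 → (7.490,6.000)–(7.000,6.490)
total: 16 segments, chained into 1 closed loop(s), length Σ = 13.093521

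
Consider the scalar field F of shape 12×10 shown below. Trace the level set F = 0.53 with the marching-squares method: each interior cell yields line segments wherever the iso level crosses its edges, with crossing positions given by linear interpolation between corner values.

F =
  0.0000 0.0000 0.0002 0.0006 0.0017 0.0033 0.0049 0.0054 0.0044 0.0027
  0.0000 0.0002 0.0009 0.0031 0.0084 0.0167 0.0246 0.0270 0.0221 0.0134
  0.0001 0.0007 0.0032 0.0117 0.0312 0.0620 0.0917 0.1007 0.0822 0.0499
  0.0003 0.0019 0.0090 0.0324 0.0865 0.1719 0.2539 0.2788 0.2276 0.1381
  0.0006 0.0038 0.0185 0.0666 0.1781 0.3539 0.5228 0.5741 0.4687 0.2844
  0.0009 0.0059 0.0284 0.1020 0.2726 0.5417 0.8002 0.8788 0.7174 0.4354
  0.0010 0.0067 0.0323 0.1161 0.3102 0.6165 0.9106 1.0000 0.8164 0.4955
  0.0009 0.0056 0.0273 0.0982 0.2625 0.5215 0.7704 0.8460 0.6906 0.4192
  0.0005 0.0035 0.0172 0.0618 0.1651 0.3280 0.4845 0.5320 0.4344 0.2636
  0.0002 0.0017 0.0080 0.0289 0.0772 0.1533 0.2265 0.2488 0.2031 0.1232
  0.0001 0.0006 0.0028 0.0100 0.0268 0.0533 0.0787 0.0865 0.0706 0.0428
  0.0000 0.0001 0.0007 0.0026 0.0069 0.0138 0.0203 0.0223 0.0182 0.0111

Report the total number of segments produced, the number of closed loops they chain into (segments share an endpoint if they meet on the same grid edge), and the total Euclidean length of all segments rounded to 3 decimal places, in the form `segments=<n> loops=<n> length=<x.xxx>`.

cell (3,6): code 0100 → (3.851,7.000)–(4.000,6.140)
cell (3,7): code 1000 → (4.000,7.418)–(3.851,7.000)
cell (4,4): code 0100 → (4.938,5.000)–(5.000,4.957)
cell (4,5): code 1100 → (4.026,6.000)–(4.938,5.000)
cell (4,6): code 1110 → (4.000,6.140)–(4.026,6.000)
cell (4,7): code 1101 → (4.246,8.000)–(4.000,7.418)
cell (4,8): code 1000 → (5.000,8.665)–(4.246,8.000)
cell (5,4): code 0110 → (5.000,4.957)–(6.000,4.718)
cell (5,8): code 1001 → (6.000,8.892)–(5.000,8.665)
cell (6,4): code 0010 → (6.000,4.718)–(6.911,5.000)
cell (6,5): code 0111 → (6.911,5.000)–(7.000,5.034)
cell (6,8): code 1001 → (7.000,8.592)–(6.000,8.892)
cell (7,5): code 0010 → (7.000,5.034)–(7.841,6.000)
cell (7,6): code 0111 → (7.841,6.000)–(8.000,6.958)
cell (7,7): code 1011 → (8.000,7.020)–(7.627,8.000)
cell (7,8): code 0001 → (7.627,8.000)–(7.000,8.592)
cell (8,6): code 0010 → (8.000,6.958)–(8.007,7.000)
cell (8,7): code 0001 → (8.007,7.000)–(8.000,7.020)
total: 18 segments, chained into 1 closed loop(s), length Σ = 12.898412

segments=18 loops=1 length=12.898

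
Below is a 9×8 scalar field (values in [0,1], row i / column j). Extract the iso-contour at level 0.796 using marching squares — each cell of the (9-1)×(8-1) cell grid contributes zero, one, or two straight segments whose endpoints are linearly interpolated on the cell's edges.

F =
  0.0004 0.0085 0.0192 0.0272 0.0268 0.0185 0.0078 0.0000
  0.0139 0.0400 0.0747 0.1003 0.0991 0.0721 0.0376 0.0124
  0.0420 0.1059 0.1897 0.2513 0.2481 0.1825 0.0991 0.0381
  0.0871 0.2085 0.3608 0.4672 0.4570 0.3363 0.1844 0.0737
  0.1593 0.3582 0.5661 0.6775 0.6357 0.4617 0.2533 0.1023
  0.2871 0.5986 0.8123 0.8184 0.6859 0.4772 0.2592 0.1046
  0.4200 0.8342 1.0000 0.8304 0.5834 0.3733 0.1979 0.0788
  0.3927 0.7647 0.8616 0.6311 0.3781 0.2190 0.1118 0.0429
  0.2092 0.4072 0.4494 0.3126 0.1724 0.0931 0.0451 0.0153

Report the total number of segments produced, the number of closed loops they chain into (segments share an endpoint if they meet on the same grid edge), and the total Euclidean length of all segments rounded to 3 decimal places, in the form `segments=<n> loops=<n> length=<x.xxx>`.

cell (4,1): code 0100 → (4.934,2.000)–(5.000,1.924)
cell (4,2): code 1100 → (4.841,3.000)–(4.934,2.000)
cell (4,3): code 1000 → (5.000,3.169)–(4.841,3.000)
cell (5,0): code 0100 → (5.838,1.000)–(6.000,0.908)
cell (5,1): code 1110 → (5.000,1.924)–(5.838,1.000)
cell (5,3): code 1001 → (6.000,3.139)–(5.000,3.169)
cell (6,0): code 0010 → (6.000,0.908)–(6.550,1.000)
cell (6,1): code 0111 → (6.550,1.000)–(7.000,1.323)
cell (6,2): code 1011 → (7.000,2.285)–(6.173,3.000)
cell (6,3): code 0001 → (6.173,3.000)–(6.000,3.139)
cell (7,1): code 0010 → (7.000,1.323)–(7.159,2.000)
cell (7,2): code 0001 → (7.159,2.000)–(7.000,2.285)
total: 12 segments, chained into 1 closed loop(s), length Σ = 7.220083

segments=12 loops=1 length=7.220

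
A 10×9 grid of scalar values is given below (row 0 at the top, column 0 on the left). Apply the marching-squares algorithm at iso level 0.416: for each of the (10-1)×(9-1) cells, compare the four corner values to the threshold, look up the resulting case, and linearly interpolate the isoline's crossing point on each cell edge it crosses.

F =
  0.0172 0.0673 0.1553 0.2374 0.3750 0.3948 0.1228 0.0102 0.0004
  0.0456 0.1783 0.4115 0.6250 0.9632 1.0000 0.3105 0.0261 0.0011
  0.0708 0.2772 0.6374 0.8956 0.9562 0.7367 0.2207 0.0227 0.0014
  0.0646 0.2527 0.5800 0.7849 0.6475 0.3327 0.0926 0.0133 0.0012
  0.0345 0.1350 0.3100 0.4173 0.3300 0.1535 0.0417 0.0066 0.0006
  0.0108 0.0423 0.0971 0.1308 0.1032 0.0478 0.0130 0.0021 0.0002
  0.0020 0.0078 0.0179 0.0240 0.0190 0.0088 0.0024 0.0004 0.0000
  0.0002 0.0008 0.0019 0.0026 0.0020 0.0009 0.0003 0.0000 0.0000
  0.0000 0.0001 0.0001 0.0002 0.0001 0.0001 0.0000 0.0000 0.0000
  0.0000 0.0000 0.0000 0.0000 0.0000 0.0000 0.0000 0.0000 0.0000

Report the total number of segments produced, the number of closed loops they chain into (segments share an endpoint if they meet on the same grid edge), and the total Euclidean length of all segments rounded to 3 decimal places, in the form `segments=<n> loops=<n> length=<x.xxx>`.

segments=16 loops=1 length=12.973

cell (0,2): code 0100 → (0.461,3.000)–(1.000,2.021)
cell (0,3): code 1100 → (0.070,4.000)–(0.461,3.000)
cell (0,4): code 1100 → (0.035,5.000)–(0.070,4.000)
cell (0,5): code 1000 → (1.000,5.847)–(0.035,5.000)
cell (1,1): code 0100 → (1.020,2.000)–(2.000,1.385)
cell (1,2): code 1110 → (1.000,2.021)–(1.020,2.000)
cell (1,5): code 1001 → (2.000,5.622)–(1.000,5.847)
cell (2,1): code 0110 → (2.000,1.385)–(3.000,1.499)
cell (2,4): code 1011 → (3.000,4.735)–(2.794,5.000)
cell (2,5): code 0001 → (2.794,5.000)–(2.000,5.622)
cell (3,1): code 0010 → (3.000,1.499)–(3.607,2.000)
cell (3,2): code 0111 → (3.607,2.000)–(4.000,2.988)
cell (3,3): code 1011 → (4.000,3.015)–(3.729,4.000)
cell (3,4): code 0001 → (3.729,4.000)–(3.000,4.735)
cell (4,2): code 0010 → (4.000,2.988)–(4.005,3.000)
cell (4,3): code 0001 → (4.005,3.000)–(4.000,3.015)
total: 16 segments, chained into 1 closed loop(s), length Σ = 12.973170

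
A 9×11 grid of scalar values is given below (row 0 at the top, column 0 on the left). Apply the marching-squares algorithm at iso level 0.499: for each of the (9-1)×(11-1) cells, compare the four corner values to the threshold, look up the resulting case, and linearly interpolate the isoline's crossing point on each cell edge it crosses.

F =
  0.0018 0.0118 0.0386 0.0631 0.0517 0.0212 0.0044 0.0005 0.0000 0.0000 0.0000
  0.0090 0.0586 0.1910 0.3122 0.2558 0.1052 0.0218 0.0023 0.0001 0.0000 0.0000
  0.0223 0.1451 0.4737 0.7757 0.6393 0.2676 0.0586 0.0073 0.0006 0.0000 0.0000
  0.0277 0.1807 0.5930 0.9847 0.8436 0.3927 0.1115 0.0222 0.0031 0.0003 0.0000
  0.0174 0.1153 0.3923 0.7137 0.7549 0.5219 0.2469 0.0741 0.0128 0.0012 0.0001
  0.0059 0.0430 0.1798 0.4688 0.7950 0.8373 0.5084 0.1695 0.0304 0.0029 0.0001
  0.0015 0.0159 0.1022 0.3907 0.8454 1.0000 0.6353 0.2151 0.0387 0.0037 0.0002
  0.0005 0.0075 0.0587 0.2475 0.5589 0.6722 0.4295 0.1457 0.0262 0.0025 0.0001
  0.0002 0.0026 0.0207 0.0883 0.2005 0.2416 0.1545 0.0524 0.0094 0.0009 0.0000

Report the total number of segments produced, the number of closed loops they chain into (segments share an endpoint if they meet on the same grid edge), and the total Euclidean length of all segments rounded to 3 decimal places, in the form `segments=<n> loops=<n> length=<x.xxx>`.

cell (1,2): code 0100 → (1.403,3.000)–(2.000,2.084)
cell (1,3): code 1100 → (1.634,4.000)–(1.403,3.000)
cell (1,4): code 1000 → (2.000,4.377)–(1.634,4.000)
cell (2,1): code 0100 → (2.212,2.000)–(3.000,1.772)
cell (2,2): code 1110 → (2.000,2.084)–(2.212,2.000)
cell (2,4): code 1001 → (3.000,4.764)–(2.000,4.377)
cell (3,1): code 0010 → (3.000,1.772)–(3.468,2.000)
cell (3,2): code 0111 → (3.468,2.000)–(4.000,2.332)
cell (3,4): code 1101 → (3.823,5.000)–(3.000,4.764)
cell (3,5): code 1000 → (4.000,5.083)–(3.823,5.000)
cell (4,2): code 0010 → (4.000,2.332)–(4.877,3.000)
cell (4,3): code 0111 → (4.877,3.000)–(5.000,3.093)
cell (4,5): code 1101 → (4.964,6.000)–(4.000,5.083)
cell (4,6): code 1000 → (5.000,6.028)–(4.964,6.000)
cell (5,3): code 0110 → (5.000,3.093)–(6.000,3.238)
cell (5,6): code 1001 → (6.000,6.324)–(5.000,6.028)
cell (6,3): code 0110 → (6.000,3.238)–(7.000,3.808)
cell (6,5): code 1011 → (7.000,5.714)–(6.662,6.000)
cell (6,6): code 0001 → (6.662,6.000)–(6.000,6.324)
cell (7,3): code 0010 → (7.000,3.808)–(7.167,4.000)
cell (7,4): code 0011 → (7.167,4.000)–(7.402,5.000)
cell (7,5): code 0001 → (7.402,5.000)–(7.000,5.714)
total: 22 segments, chained into 1 closed loop(s), length Σ = 16.083443

segments=22 loops=1 length=16.083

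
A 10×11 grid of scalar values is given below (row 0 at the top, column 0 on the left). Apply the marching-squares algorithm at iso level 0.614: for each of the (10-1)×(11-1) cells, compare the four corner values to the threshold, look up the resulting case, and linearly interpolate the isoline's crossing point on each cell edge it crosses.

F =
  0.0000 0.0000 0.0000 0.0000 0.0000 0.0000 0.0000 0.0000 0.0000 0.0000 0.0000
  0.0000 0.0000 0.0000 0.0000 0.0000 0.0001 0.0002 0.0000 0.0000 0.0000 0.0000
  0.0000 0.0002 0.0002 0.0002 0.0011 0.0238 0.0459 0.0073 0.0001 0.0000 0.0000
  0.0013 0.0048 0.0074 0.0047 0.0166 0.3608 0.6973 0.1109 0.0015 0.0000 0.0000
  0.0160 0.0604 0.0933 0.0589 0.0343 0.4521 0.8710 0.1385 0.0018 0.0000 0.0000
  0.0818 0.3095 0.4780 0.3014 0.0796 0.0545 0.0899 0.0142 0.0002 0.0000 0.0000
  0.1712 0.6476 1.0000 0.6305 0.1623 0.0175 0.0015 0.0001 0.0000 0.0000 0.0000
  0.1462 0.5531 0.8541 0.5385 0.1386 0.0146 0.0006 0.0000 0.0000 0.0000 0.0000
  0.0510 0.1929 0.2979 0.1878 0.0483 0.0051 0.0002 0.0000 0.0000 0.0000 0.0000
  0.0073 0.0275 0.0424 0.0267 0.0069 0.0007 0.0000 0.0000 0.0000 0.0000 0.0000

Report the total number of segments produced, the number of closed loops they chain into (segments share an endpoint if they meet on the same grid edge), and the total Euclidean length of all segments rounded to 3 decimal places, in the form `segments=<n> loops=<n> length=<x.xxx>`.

segments=16 loops=2 length=10.176

cell (2,5): code 0100 → (2.872,6.000)–(3.000,5.752)
cell (2,6): code 1000 → (3.000,6.142)–(2.872,6.000)
cell (3,5): code 0110 → (3.000,5.752)–(4.000,5.386)
cell (3,6): code 1001 → (4.000,6.351)–(3.000,6.142)
cell (4,5): code 0010 → (4.000,5.386)–(4.329,6.000)
cell (4,6): code 0001 → (4.329,6.000)–(4.000,6.351)
cell (5,0): code 0100 → (5.901,1.000)–(6.000,0.929)
cell (5,1): code 1100 → (5.261,2.000)–(5.901,1.000)
cell (5,2): code 1100 → (5.950,3.000)–(5.261,2.000)
cell (5,3): code 1000 → (6.000,3.035)–(5.950,3.000)
cell (6,0): code 0010 → (6.000,0.929)–(6.356,1.000)
cell (6,1): code 0111 → (6.356,1.000)–(7.000,1.202)
cell (6,2): code 1011 → (7.000,2.761)–(6.179,3.000)
cell (6,3): code 0001 → (6.179,3.000)–(6.000,3.035)
cell (7,1): code 0010 → (7.000,1.202)–(7.432,2.000)
cell (7,2): code 0001 → (7.432,2.000)–(7.000,2.761)
total: 16 segments, chained into 2 closed loop(s), length Σ = 10.175607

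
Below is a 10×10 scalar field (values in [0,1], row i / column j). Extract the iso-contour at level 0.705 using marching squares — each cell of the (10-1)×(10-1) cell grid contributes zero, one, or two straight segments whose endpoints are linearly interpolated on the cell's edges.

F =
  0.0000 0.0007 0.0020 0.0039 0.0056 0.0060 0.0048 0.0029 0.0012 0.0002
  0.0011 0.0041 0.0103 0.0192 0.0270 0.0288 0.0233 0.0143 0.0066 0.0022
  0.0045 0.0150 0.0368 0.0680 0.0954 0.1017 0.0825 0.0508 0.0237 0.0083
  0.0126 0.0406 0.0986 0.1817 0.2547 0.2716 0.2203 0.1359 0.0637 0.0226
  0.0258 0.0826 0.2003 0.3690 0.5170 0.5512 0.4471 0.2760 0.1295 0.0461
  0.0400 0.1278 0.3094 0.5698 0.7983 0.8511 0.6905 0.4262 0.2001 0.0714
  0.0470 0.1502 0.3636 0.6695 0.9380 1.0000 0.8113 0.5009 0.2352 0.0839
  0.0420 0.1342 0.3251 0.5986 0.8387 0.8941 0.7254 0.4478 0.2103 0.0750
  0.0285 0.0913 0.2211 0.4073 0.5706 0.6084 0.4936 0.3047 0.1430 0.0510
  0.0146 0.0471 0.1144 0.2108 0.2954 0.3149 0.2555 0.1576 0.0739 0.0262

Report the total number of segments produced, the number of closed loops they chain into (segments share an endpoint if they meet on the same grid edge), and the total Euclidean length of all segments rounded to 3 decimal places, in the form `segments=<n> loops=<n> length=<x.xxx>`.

cell (4,3): code 0100 → (4.668,4.000)–(5.000,3.592)
cell (4,4): code 1100 → (4.513,5.000)–(4.668,4.000)
cell (4,5): code 1000 → (5.000,5.910)–(4.513,5.000)
cell (5,3): code 0110 → (5.000,3.592)–(6.000,3.132)
cell (5,5): code 1101 → (5.120,6.000)–(5.000,5.910)
cell (5,6): code 1000 → (6.000,6.342)–(5.120,6.000)
cell (6,3): code 0110 → (6.000,3.132)–(7.000,3.443)
cell (6,6): code 1001 → (7.000,6.073)–(6.000,6.342)
cell (7,3): code 0010 → (7.000,3.443)–(7.499,4.000)
cell (7,4): code 0011 → (7.499,4.000)–(7.662,5.000)
cell (7,5): code 0011 → (7.662,5.000)–(7.088,6.000)
cell (7,6): code 0001 → (7.088,6.000)–(7.000,6.073)
total: 12 segments, chained into 1 closed loop(s), length Σ = 9.876102

segments=12 loops=1 length=9.876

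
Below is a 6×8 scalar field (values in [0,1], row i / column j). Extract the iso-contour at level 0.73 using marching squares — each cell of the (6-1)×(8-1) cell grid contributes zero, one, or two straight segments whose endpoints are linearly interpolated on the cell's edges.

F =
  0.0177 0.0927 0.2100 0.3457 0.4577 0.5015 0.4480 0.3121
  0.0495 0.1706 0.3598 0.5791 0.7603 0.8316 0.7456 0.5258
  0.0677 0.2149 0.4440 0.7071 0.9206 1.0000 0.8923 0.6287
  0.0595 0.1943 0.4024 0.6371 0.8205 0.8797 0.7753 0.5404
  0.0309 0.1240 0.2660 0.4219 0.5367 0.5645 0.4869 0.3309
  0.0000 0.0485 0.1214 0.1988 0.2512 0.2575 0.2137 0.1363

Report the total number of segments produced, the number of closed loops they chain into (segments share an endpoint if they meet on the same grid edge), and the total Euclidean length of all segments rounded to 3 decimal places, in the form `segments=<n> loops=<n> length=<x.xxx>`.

segments=12 loops=1 length=9.771

cell (0,3): code 0100 → (0.900,4.000)–(1.000,3.833)
cell (0,4): code 1100 → (0.692,5.000)–(0.900,4.000)
cell (0,5): code 1100 → (0.948,6.000)–(0.692,5.000)
cell (0,6): code 1000 → (1.000,6.071)–(0.948,6.000)
cell (1,3): code 0110 → (1.000,3.833)–(2.000,3.107)
cell (1,6): code 1001 → (2.000,6.616)–(1.000,6.071)
cell (2,3): code 0110 → (2.000,3.107)–(3.000,3.507)
cell (2,6): code 1001 → (3.000,6.193)–(2.000,6.616)
cell (3,3): code 0010 → (3.000,3.507)–(3.319,4.000)
cell (3,4): code 0011 → (3.319,4.000)–(3.475,5.000)
cell (3,5): code 0011 → (3.475,5.000)–(3.157,6.000)
cell (3,6): code 0001 → (3.157,6.000)–(3.000,6.193)
total: 12 segments, chained into 1 closed loop(s), length Σ = 9.770924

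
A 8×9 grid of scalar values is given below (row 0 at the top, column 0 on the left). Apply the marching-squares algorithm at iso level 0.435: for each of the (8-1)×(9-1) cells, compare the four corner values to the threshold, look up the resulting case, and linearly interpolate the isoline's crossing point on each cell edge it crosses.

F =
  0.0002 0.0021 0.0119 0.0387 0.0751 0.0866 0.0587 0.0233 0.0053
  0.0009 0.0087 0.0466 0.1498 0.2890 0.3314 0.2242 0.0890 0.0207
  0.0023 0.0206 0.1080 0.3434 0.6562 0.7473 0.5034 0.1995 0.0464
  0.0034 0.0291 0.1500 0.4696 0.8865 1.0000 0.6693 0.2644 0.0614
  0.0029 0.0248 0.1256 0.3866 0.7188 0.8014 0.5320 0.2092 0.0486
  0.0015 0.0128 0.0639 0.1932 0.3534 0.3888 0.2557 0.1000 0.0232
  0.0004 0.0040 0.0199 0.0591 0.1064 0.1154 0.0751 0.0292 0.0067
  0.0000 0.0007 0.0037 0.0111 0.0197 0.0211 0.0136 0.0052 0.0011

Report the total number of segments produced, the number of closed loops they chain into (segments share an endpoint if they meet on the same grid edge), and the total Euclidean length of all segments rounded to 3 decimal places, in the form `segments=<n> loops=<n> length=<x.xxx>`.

segments=14 loops=1 length=11.359

cell (1,3): code 0100 → (1.398,4.000)–(2.000,3.293)
cell (1,4): code 1100 → (1.249,5.000)–(1.398,4.000)
cell (1,5): code 1100 → (1.755,6.000)–(1.249,5.000)
cell (1,6): code 1000 → (2.000,6.225)–(1.755,6.000)
cell (2,2): code 0100 → (2.726,3.000)–(3.000,2.892)
cell (2,3): code 1110 → (2.000,3.293)–(2.726,3.000)
cell (2,6): code 1001 → (3.000,6.579)–(2.000,6.225)
cell (3,2): code 0010 → (3.000,2.892)–(3.417,3.000)
cell (3,3): code 0111 → (3.417,3.000)–(4.000,3.146)
cell (3,6): code 1001 → (4.000,6.300)–(3.000,6.579)
cell (4,3): code 0010 → (4.000,3.146)–(4.777,4.000)
cell (4,4): code 0011 → (4.777,4.000)–(4.888,5.000)
cell (4,5): code 0011 → (4.888,5.000)–(4.351,6.000)
cell (4,6): code 0001 → (4.351,6.000)–(4.000,6.300)
total: 14 segments, chained into 1 closed loop(s), length Σ = 11.359057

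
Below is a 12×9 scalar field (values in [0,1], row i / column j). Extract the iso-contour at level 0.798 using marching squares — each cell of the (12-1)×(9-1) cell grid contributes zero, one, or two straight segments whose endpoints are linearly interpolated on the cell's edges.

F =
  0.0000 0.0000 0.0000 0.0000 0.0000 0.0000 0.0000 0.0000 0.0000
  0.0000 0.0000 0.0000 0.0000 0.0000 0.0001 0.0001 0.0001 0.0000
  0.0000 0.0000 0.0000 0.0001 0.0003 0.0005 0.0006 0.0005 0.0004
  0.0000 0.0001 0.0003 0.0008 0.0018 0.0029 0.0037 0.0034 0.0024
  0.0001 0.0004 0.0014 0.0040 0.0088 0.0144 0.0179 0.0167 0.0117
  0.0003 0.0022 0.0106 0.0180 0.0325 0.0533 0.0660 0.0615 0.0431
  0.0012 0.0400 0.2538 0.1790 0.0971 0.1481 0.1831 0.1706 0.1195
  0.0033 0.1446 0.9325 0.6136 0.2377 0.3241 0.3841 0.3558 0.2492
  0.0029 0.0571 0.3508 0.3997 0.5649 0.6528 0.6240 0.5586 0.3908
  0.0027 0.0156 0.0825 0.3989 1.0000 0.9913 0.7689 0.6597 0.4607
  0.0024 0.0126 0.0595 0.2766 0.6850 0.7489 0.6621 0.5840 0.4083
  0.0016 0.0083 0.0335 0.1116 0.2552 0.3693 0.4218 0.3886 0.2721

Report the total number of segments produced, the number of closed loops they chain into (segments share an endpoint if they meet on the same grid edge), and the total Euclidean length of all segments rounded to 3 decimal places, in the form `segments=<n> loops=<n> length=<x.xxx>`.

cell (6,1): code 0100 → (6.802,2.000)–(7.000,1.829)
cell (6,2): code 1000 → (7.000,2.422)–(6.802,2.000)
cell (7,1): code 0010 → (7.000,1.829)–(7.231,2.000)
cell (7,2): code 0001 → (7.231,2.000)–(7.000,2.422)
cell (8,3): code 0100 → (8.536,4.000)–(9.000,3.664)
cell (8,4): code 1100 → (8.429,5.000)–(8.536,4.000)
cell (8,5): code 1000 → (9.000,5.869)–(8.429,5.000)
cell (9,3): code 0010 → (9.000,3.664)–(9.641,4.000)
cell (9,4): code 0011 → (9.641,4.000)–(9.797,5.000)
cell (9,5): code 0001 → (9.797,5.000)–(9.000,5.869)
total: 10 segments, chained into 2 closed loop(s), length Σ = 7.030384

segments=10 loops=2 length=7.030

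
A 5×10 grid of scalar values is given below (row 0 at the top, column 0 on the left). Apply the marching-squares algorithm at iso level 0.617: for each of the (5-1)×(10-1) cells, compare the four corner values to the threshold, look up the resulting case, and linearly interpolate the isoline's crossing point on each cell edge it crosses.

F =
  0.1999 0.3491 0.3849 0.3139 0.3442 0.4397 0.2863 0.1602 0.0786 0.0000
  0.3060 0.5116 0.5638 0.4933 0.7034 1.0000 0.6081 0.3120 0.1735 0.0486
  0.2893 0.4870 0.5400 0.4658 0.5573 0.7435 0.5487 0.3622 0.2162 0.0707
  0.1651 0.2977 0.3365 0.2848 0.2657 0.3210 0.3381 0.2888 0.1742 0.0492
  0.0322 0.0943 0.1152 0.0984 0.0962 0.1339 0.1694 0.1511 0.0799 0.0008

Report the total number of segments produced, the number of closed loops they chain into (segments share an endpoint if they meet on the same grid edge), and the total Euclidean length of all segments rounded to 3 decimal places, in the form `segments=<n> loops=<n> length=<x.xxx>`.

cell (0,3): code 0100 → (0.759,4.000)–(1.000,3.589)
cell (0,4): code 1100 → (0.316,5.000)–(0.759,4.000)
cell (0,5): code 1000 → (1.000,5.977)–(0.316,5.000)
cell (1,3): code 0010 → (1.000,3.589)–(1.591,4.000)
cell (1,4): code 0111 → (1.591,4.000)–(2.000,4.321)
cell (1,5): code 1001 → (2.000,5.649)–(1.000,5.977)
cell (2,4): code 0010 → (2.000,4.321)–(2.299,5.000)
cell (2,5): code 0001 → (2.299,5.000)–(2.000,5.649)
total: 8 segments, chained into 1 closed loop(s), length Σ = 6.512381

segments=8 loops=1 length=6.512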